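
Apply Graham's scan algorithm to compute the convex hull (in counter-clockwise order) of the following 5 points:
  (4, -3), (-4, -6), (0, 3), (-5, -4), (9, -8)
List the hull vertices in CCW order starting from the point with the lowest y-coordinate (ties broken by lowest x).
Hull (CCW) = [(9, -8), (0, 3), (-5, -4), (-4, -6)]

Graham scan procedure:
  1. Find the pivot p₀ = point with lowest y (tie → lowest x): (9, -8).
  2. Sort the remaining points by polar angle around p₀.
  3. Walk through sorted points, maintaining a stack; pop the top while the last three entries make a non-left turn (cross product ≤ 0).
  4. Final stack is the convex hull in CCW order: (9, -8), (0, 3), (-5, -4), (-4, -6).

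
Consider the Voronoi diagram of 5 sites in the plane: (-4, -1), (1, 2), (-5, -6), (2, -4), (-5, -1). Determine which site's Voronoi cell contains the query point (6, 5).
Nearest site = (1, 2)

The Voronoi cell of site s contains exactly those query points closer to s than to any other site. Compute squared distances from q = (6, 5) to each site:
  (1 − 6)² + (2 − 5)² = 34
  (2 − 6)² + (-4 − 5)² = 97
  (-4 − 6)² + (-1 − 5)² = 136
  (-5 − 6)² + (-1 − 5)² = 157
  (-5 − 6)² + (-6 − 5)² = 242
Minimum is attained by (1, 2), so q lies in its Voronoi cell.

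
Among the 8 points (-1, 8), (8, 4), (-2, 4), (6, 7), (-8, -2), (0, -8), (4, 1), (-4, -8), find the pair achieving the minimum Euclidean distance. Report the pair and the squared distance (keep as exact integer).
Pair = ((8, 4), (6, 7)); squared distance = 13

Compute all C(8, 2) = 28 pairwise squared distances (x_i − x_j)² + (y_i − y_j)². The minimum is 13, attained by the pair ((8, 4), (6, 7)).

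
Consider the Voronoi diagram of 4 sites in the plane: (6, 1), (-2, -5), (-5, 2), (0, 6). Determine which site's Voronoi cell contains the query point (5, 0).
Nearest site = (6, 1)

The Voronoi cell of site s contains exactly those query points closer to s than to any other site. Compute squared distances from q = (5, 0) to each site:
  (6 − 5)² + (1 − 0)² = 2
  (0 − 5)² + (6 − 0)² = 61
  (-2 − 5)² + (-5 − 0)² = 74
  (-5 − 5)² + (2 − 0)² = 104
Minimum is attained by (6, 1), so q lies in its Voronoi cell.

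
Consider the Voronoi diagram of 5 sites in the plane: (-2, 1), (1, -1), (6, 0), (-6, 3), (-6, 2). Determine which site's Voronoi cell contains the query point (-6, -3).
Nearest site = (-6, 2)

The Voronoi cell of site s contains exactly those query points closer to s than to any other site. Compute squared distances from q = (-6, -3) to each site:
  (-6 − -6)² + (2 − -3)² = 25
  (-2 − -6)² + (1 − -3)² = 32
  (-6 − -6)² + (3 − -3)² = 36
  (1 − -6)² + (-1 − -3)² = 53
  (6 − -6)² + (0 − -3)² = 153
Minimum is attained by (-6, 2), so q lies in its Voronoi cell.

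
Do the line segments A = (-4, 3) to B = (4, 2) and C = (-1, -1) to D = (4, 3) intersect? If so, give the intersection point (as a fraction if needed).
Yes; intersection at (108/37, 79/37) (t = 32/37 on AB, s = 29/37 on CD)

Parametrize AB as A + t(B − A) = (-4 + 8 t, 3 + -1 t) and CD as C + s(D − C) = (-1 + 5 s, -1 + 4 s). Solve the linear system for (t, s). Determinant = -37 ≠ 0, so a unique intersection of the containing lines exists. Solution: t = 32/37, s = 29/37 — both in [0, 1], so the segments cross. Intersection point: (108/37, 79/37).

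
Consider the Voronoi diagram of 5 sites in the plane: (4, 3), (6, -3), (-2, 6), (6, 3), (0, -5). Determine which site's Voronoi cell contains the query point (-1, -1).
Nearest site = (0, -5)

The Voronoi cell of site s contains exactly those query points closer to s than to any other site. Compute squared distances from q = (-1, -1) to each site:
  (0 − -1)² + (-5 − -1)² = 17
  (4 − -1)² + (3 − -1)² = 41
  (-2 − -1)² + (6 − -1)² = 50
  (6 − -1)² + (-3 − -1)² = 53
  (6 − -1)² + (3 − -1)² = 65
Minimum is attained by (0, -5), so q lies in its Voronoi cell.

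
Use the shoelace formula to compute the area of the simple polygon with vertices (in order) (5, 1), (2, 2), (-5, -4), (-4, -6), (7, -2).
Area = 91/2

Shoelace formula: Area = (1/2) |Σ_i (x_i · y_{i+1} − x_{i+1} · y_i)| (indices mod n). Compute each cross term:
  (5)(2) − (2)(1) = 8
  (2)(-4) − (-5)(2) = 2
  (-5)(-6) − (-4)(-4) = 14
  (-4)(-2) − (7)(-6) = 50
  (7)(1) − (5)(-2) = 17
Sum = 91, so (signed) Area = 91/2 = 91/2, |Area| = 91/2.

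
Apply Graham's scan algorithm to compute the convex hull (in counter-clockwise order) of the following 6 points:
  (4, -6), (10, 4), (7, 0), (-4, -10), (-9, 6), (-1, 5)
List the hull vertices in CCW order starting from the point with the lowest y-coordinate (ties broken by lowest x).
Hull (CCW) = [(-4, -10), (4, -6), (10, 4), (-9, 6)]

Graham scan procedure:
  1. Find the pivot p₀ = point with lowest y (tie → lowest x): (-4, -10).
  2. Sort the remaining points by polar angle around p₀.
  3. Walk through sorted points, maintaining a stack; pop the top while the last three entries make a non-left turn (cross product ≤ 0).
  4. Final stack is the convex hull in CCW order: (-4, -10), (4, -6), (10, 4), (-9, 6).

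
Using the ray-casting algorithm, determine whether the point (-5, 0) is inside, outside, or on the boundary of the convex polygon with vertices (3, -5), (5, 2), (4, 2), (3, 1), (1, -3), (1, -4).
The point (-5, 0) lies strictly outside the polygon

Cast a horizontal ray to the right from the query point and count how many polygon edges it crosses (each edge strictly once or zero times, handled with the usual half-open convention). 
Parity of crossings → even ⇒ outside.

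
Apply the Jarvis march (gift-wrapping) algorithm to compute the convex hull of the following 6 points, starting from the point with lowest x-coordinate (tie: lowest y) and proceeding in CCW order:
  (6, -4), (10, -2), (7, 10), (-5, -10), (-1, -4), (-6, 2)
Hull (CCW) = [(-6, 2), (-5, -10), (10, -2), (7, 10)]

Jarvis march: at each step, from the current hull vertex p, select the next vertex q as the point such that every other point lies strictly to the left of (or on) the directed line p → q. (Equivalently: for every other point r, the cross product (q − p) × (r − p) ≥ 0.)
Starting point (lowest x, tie lowest y): (-6, 2). Wrap until returning to start. Resulting hull: (-6, 2), (-5, -10), (10, -2), (7, 10).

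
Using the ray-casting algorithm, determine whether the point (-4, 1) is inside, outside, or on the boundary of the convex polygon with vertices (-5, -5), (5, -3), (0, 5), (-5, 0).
The point (-4, 1) lies on the polygon boundary

Boundary check: the query satisfies the collinearity and bounding-box conditions for some polygon edge, so it lies exactly on the boundary.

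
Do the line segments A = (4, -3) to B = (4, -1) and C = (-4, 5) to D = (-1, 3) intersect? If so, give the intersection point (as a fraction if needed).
No (intersection of containing lines falls outside at least one segment)

Parametrize and solve: t = 4/3, s = 8/3. At least one of these is outside [0, 1], so the segments do not intersect.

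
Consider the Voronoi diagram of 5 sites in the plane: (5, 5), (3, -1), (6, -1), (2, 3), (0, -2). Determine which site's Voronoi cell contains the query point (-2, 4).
Nearest site = (2, 3)

The Voronoi cell of site s contains exactly those query points closer to s than to any other site. Compute squared distances from q = (-2, 4) to each site:
  (2 − -2)² + (3 − 4)² = 17
  (0 − -2)² + (-2 − 4)² = 40
  (3 − -2)² + (-1 − 4)² = 50
  (5 − -2)² + (5 − 4)² = 50
  (6 − -2)² + (-1 − 4)² = 89
Minimum is attained by (2, 3), so q lies in its Voronoi cell.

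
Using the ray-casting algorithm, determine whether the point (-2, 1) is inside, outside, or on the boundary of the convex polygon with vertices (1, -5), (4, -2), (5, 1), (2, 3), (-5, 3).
The point (-2, 1) lies strictly inside the polygon

Cast a horizontal ray to the right from the query point and count how many polygon edges it crosses (each edge strictly once or zero times, handled with the usual half-open convention). 
Parity of crossings → odd ⇒ inside.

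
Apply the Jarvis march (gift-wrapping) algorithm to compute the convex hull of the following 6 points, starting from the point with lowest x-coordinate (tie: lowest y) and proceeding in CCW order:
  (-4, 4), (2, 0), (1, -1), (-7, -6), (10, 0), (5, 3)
Hull (CCW) = [(-7, -6), (10, 0), (5, 3), (-4, 4)]

Jarvis march: at each step, from the current hull vertex p, select the next vertex q as the point such that every other point lies strictly to the left of (or on) the directed line p → q. (Equivalently: for every other point r, the cross product (q − p) × (r − p) ≥ 0.)
Starting point (lowest x, tie lowest y): (-7, -6). Wrap until returning to start. Resulting hull: (-7, -6), (10, 0), (5, 3), (-4, 4).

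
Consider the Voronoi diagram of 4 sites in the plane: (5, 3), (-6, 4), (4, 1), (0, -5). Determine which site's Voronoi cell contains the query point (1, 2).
Nearest site = (4, 1)

The Voronoi cell of site s contains exactly those query points closer to s than to any other site. Compute squared distances from q = (1, 2) to each site:
  (4 − 1)² + (1 − 2)² = 10
  (5 − 1)² + (3 − 2)² = 17
  (0 − 1)² + (-5 − 2)² = 50
  (-6 − 1)² + (4 − 2)² = 53
Minimum is attained by (4, 1), so q lies in its Voronoi cell.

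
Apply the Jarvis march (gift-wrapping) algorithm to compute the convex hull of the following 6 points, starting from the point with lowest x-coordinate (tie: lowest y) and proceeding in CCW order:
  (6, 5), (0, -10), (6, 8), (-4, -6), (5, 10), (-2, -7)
Hull (CCW) = [(-4, -6), (0, -10), (6, 5), (6, 8), (5, 10)]

Jarvis march: at each step, from the current hull vertex p, select the next vertex q as the point such that every other point lies strictly to the left of (or on) the directed line p → q. (Equivalently: for every other point r, the cross product (q − p) × (r − p) ≥ 0.)
Starting point (lowest x, tie lowest y): (-4, -6). Wrap until returning to start. Resulting hull: (-4, -6), (0, -10), (6, 5), (6, 8), (5, 10).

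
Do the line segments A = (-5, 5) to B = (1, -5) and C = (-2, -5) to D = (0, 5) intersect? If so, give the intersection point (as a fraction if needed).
Yes; intersection at (-5/4, -5/4) (t = 5/8 on AB, s = 3/8 on CD)

Parametrize AB as A + t(B − A) = (-5 + 6 t, 5 + -10 t) and CD as C + s(D − C) = (-2 + 2 s, -5 + 10 s). Solve the linear system for (t, s). Determinant = -80 ≠ 0, so a unique intersection of the containing lines exists. Solution: t = 5/8, s = 3/8 — both in [0, 1], so the segments cross. Intersection point: (-5/4, -5/4).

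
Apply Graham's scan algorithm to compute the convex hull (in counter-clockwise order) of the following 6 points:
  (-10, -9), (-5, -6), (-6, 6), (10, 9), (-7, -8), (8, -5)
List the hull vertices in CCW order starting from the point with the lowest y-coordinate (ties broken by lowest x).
Hull (CCW) = [(-10, -9), (8, -5), (10, 9), (-6, 6)]

Graham scan procedure:
  1. Find the pivot p₀ = point with lowest y (tie → lowest x): (-10, -9).
  2. Sort the remaining points by polar angle around p₀.
  3. Walk through sorted points, maintaining a stack; pop the top while the last three entries make a non-left turn (cross product ≤ 0).
  4. Final stack is the convex hull in CCW order: (-10, -9), (8, -5), (10, 9), (-6, 6).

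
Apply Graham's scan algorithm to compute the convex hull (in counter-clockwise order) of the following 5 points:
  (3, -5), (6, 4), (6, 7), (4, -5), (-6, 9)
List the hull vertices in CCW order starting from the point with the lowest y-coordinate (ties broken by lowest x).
Hull (CCW) = [(3, -5), (4, -5), (6, 4), (6, 7), (-6, 9)]

Graham scan procedure:
  1. Find the pivot p₀ = point with lowest y (tie → lowest x): (3, -5).
  2. Sort the remaining points by polar angle around p₀.
  3. Walk through sorted points, maintaining a stack; pop the top while the last three entries make a non-left turn (cross product ≤ 0).
  4. Final stack is the convex hull in CCW order: (3, -5), (4, -5), (6, 4), (6, 7), (-6, 9).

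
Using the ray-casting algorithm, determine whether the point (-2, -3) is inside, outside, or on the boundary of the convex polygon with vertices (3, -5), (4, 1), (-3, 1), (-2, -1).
The point (-2, -3) lies strictly outside the polygon

Cast a horizontal ray to the right from the query point and count how many polygon edges it crosses (each edge strictly once or zero times, handled with the usual half-open convention). 
Parity of crossings → even ⇒ outside.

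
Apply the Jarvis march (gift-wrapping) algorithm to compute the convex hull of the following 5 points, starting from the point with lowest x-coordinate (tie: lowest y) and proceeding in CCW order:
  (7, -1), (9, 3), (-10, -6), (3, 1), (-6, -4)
Hull (CCW) = [(-10, -6), (7, -1), (9, 3), (3, 1)]

Jarvis march: at each step, from the current hull vertex p, select the next vertex q as the point such that every other point lies strictly to the left of (or on) the directed line p → q. (Equivalently: for every other point r, the cross product (q − p) × (r − p) ≥ 0.)
Starting point (lowest x, tie lowest y): (-10, -6). Wrap until returning to start. Resulting hull: (-10, -6), (7, -1), (9, 3), (3, 1).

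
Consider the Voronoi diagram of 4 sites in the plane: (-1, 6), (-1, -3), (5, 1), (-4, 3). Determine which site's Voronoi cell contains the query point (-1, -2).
Nearest site = (-1, -3)

The Voronoi cell of site s contains exactly those query points closer to s than to any other site. Compute squared distances from q = (-1, -2) to each site:
  (-1 − -1)² + (-3 − -2)² = 1
  (-4 − -1)² + (3 − -2)² = 34
  (5 − -1)² + (1 − -2)² = 45
  (-1 − -1)² + (6 − -2)² = 64
Minimum is attained by (-1, -3), so q lies in its Voronoi cell.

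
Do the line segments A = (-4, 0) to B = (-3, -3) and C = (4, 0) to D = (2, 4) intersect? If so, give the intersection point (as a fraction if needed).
No (intersection of containing lines falls outside at least one segment)

Parametrize and solve: t = -16, s = 12. At least one of these is outside [0, 1], so the segments do not intersect.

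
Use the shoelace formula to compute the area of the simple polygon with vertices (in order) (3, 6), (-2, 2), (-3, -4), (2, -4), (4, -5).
Area = 97/2

Shoelace formula: Area = (1/2) |Σ_i (x_i · y_{i+1} − x_{i+1} · y_i)| (indices mod n). Compute each cross term:
  (3)(2) − (-2)(6) = 18
  (-2)(-4) − (-3)(2) = 14
  (-3)(-4) − (2)(-4) = 20
  (2)(-5) − (4)(-4) = 6
  (4)(6) − (3)(-5) = 39
Sum = 97, so (signed) Area = 97/2 = 97/2, |Area| = 97/2.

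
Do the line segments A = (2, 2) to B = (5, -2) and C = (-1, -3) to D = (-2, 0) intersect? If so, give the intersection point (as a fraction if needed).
No (intersection of containing lines falls outside at least one segment)

Parametrize and solve: t = -14/5, s = 27/5. At least one of these is outside [0, 1], so the segments do not intersect.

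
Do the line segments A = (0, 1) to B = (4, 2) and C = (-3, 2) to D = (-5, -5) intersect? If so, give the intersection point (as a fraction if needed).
No (intersection of containing lines falls outside at least one segment)

Parametrize and solve: t = -23/26, s = 7/26. At least one of these is outside [0, 1], so the segments do not intersect.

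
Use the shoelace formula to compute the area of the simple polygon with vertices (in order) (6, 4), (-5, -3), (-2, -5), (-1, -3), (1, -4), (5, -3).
Area = 42

Shoelace formula: Area = (1/2) |Σ_i (x_i · y_{i+1} − x_{i+1} · y_i)| (indices mod n). Compute each cross term:
  (6)(-3) − (-5)(4) = 2
  (-5)(-5) − (-2)(-3) = 19
  (-2)(-3) − (-1)(-5) = 1
  (-1)(-4) − (1)(-3) = 7
  (1)(-3) − (5)(-4) = 17
  (5)(4) − (6)(-3) = 38
Sum = 84, so (signed) Area = 84/2 = 42, |Area| = 42.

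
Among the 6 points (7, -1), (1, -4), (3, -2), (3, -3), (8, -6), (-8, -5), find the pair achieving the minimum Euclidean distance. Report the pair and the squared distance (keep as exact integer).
Pair = ((3, -2), (3, -3)); squared distance = 1

Compute all C(6, 2) = 15 pairwise squared distances (x_i − x_j)² + (y_i − y_j)². The minimum is 1, attained by the pair ((3, -2), (3, -3)).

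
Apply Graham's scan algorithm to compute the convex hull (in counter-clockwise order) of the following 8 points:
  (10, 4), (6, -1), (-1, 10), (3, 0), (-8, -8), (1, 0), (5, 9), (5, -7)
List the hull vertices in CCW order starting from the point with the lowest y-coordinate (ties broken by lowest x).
Hull (CCW) = [(-8, -8), (5, -7), (10, 4), (5, 9), (-1, 10)]

Graham scan procedure:
  1. Find the pivot p₀ = point with lowest y (tie → lowest x): (-8, -8).
  2. Sort the remaining points by polar angle around p₀.
  3. Walk through sorted points, maintaining a stack; pop the top while the last three entries make a non-left turn (cross product ≤ 0).
  4. Final stack is the convex hull in CCW order: (-8, -8), (5, -7), (10, 4), (5, 9), (-1, 10).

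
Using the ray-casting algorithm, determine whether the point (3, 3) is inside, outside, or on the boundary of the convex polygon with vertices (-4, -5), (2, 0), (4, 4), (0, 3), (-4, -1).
The point (3, 3) lies strictly inside the polygon

Cast a horizontal ray to the right from the query point and count how many polygon edges it crosses (each edge strictly once or zero times, handled with the usual half-open convention). 
Parity of crossings → odd ⇒ inside.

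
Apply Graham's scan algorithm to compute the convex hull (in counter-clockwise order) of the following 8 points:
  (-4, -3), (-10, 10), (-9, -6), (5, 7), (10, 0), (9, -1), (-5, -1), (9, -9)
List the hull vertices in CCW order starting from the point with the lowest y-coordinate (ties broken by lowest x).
Hull (CCW) = [(9, -9), (10, 0), (5, 7), (-10, 10), (-9, -6)]

Graham scan procedure:
  1. Find the pivot p₀ = point with lowest y (tie → lowest x): (9, -9).
  2. Sort the remaining points by polar angle around p₀.
  3. Walk through sorted points, maintaining a stack; pop the top while the last three entries make a non-left turn (cross product ≤ 0).
  4. Final stack is the convex hull in CCW order: (9, -9), (10, 0), (5, 7), (-10, 10), (-9, -6).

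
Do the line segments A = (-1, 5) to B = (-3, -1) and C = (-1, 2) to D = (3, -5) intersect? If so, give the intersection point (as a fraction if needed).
No (intersection of containing lines falls outside at least one segment)

Parametrize and solve: t = 6/19, s = -3/19. At least one of these is outside [0, 1], so the segments do not intersect.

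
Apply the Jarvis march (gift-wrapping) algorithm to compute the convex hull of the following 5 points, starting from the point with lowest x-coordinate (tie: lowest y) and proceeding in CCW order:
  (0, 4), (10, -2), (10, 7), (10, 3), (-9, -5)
Hull (CCW) = [(-9, -5), (10, -2), (10, 7), (0, 4)]

Jarvis march: at each step, from the current hull vertex p, select the next vertex q as the point such that every other point lies strictly to the left of (or on) the directed line p → q. (Equivalently: for every other point r, the cross product (q − p) × (r − p) ≥ 0.)
Starting point (lowest x, tie lowest y): (-9, -5). Wrap until returning to start. Resulting hull: (-9, -5), (10, -2), (10, 7), (0, 4).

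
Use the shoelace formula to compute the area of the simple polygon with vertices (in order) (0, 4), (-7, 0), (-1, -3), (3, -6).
Area = 38

Shoelace formula: Area = (1/2) |Σ_i (x_i · y_{i+1} − x_{i+1} · y_i)| (indices mod n). Compute each cross term:
  (0)(0) − (-7)(4) = 28
  (-7)(-3) − (-1)(0) = 21
  (-1)(-6) − (3)(-3) = 15
  (3)(4) − (0)(-6) = 12
Sum = 76, so (signed) Area = 76/2 = 38, |Area| = 38.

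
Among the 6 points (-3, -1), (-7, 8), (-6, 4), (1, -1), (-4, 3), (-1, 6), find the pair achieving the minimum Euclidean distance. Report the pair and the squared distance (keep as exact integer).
Pair = ((-6, 4), (-4, 3)); squared distance = 5

Compute all C(6, 2) = 15 pairwise squared distances (x_i − x_j)² + (y_i − y_j)². The minimum is 5, attained by the pair ((-6, 4), (-4, 3)).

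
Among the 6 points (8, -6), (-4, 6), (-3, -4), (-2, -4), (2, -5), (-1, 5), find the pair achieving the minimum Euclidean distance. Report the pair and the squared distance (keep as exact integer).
Pair = ((-3, -4), (-2, -4)); squared distance = 1

Compute all C(6, 2) = 15 pairwise squared distances (x_i − x_j)² + (y_i − y_j)². The minimum is 1, attained by the pair ((-3, -4), (-2, -4)).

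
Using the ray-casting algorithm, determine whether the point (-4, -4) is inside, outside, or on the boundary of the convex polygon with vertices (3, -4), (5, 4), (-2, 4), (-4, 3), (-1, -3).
The point (-4, -4) lies strictly outside the polygon

Cast a horizontal ray to the right from the query point and count how many polygon edges it crosses (each edge strictly once or zero times, handled with the usual half-open convention). 
Parity of crossings → even ⇒ outside.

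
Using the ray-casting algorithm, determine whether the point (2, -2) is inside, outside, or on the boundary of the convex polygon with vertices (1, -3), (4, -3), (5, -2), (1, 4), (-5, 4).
The point (2, -2) lies strictly inside the polygon

Cast a horizontal ray to the right from the query point and count how many polygon edges it crosses (each edge strictly once or zero times, handled with the usual half-open convention). 
Parity of crossings → odd ⇒ inside.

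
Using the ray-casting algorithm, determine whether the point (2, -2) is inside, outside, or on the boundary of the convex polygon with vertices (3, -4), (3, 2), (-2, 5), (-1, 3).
The point (2, -2) lies strictly inside the polygon

Cast a horizontal ray to the right from the query point and count how many polygon edges it crosses (each edge strictly once or zero times, handled with the usual half-open convention). 
Parity of crossings → odd ⇒ inside.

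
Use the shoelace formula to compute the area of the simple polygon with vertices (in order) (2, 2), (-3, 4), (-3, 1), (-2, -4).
Area = 41/2

Shoelace formula: Area = (1/2) |Σ_i (x_i · y_{i+1} − x_{i+1} · y_i)| (indices mod n). Compute each cross term:
  (2)(4) − (-3)(2) = 14
  (-3)(1) − (-3)(4) = 9
  (-3)(-4) − (-2)(1) = 14
  (-2)(2) − (2)(-4) = 4
Sum = 41, so (signed) Area = 41/2 = 41/2, |Area| = 41/2.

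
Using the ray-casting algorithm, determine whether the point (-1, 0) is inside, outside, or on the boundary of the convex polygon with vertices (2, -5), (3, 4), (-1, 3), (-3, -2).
The point (-1, 0) lies strictly inside the polygon

Cast a horizontal ray to the right from the query point and count how many polygon edges it crosses (each edge strictly once or zero times, handled with the usual half-open convention). 
Parity of crossings → odd ⇒ inside.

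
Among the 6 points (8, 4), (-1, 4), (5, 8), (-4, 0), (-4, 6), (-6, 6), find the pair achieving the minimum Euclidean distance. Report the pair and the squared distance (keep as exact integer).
Pair = ((-4, 6), (-6, 6)); squared distance = 4

Compute all C(6, 2) = 15 pairwise squared distances (x_i − x_j)² + (y_i − y_j)². The minimum is 4, attained by the pair ((-4, 6), (-6, 6)).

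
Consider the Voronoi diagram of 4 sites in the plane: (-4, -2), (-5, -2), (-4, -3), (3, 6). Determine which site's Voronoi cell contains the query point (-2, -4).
Nearest site = (-4, -3)

The Voronoi cell of site s contains exactly those query points closer to s than to any other site. Compute squared distances from q = (-2, -4) to each site:
  (-4 − -2)² + (-3 − -4)² = 5
  (-4 − -2)² + (-2 − -4)² = 8
  (-5 − -2)² + (-2 − -4)² = 13
  (3 − -2)² + (6 − -4)² = 125
Minimum is attained by (-4, -3), so q lies in its Voronoi cell.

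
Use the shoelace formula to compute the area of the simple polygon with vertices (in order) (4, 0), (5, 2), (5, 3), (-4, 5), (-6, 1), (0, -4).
Area = 58

Shoelace formula: Area = (1/2) |Σ_i (x_i · y_{i+1} − x_{i+1} · y_i)| (indices mod n). Compute each cross term:
  (4)(2) − (5)(0) = 8
  (5)(3) − (5)(2) = 5
  (5)(5) − (-4)(3) = 37
  (-4)(1) − (-6)(5) = 26
  (-6)(-4) − (0)(1) = 24
  (0)(0) − (4)(-4) = 16
Sum = 116, so (signed) Area = 116/2 = 58, |Area| = 58.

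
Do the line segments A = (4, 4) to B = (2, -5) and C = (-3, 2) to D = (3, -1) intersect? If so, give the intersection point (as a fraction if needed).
Yes; intersection at (29/10, -19/20) (t = 11/20 on AB, s = 59/60 on CD)

Parametrize AB as A + t(B − A) = (4 + -2 t, 4 + -9 t) and CD as C + s(D − C) = (-3 + 6 s, 2 + -3 s). Solve the linear system for (t, s). Determinant = -60 ≠ 0, so a unique intersection of the containing lines exists. Solution: t = 11/20, s = 59/60 — both in [0, 1], so the segments cross. Intersection point: (29/10, -19/20).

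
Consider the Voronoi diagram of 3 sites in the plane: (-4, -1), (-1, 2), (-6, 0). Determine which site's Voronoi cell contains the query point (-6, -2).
Nearest site = (-6, 0)

The Voronoi cell of site s contains exactly those query points closer to s than to any other site. Compute squared distances from q = (-6, -2) to each site:
  (-6 − -6)² + (0 − -2)² = 4
  (-4 − -6)² + (-1 − -2)² = 5
  (-1 − -6)² + (2 − -2)² = 41
Minimum is attained by (-6, 0), so q lies in its Voronoi cell.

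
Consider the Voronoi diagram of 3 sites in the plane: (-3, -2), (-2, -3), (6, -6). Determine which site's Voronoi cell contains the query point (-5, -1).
Nearest site = (-3, -2)

The Voronoi cell of site s contains exactly those query points closer to s than to any other site. Compute squared distances from q = (-5, -1) to each site:
  (-3 − -5)² + (-2 − -1)² = 5
  (-2 − -5)² + (-3 − -1)² = 13
  (6 − -5)² + (-6 − -1)² = 146
Minimum is attained by (-3, -2), so q lies in its Voronoi cell.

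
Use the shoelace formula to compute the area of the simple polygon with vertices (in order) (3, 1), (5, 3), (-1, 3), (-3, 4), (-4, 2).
Area = 27/2

Shoelace formula: Area = (1/2) |Σ_i (x_i · y_{i+1} − x_{i+1} · y_i)| (indices mod n). Compute each cross term:
  (3)(3) − (5)(1) = 4
  (5)(3) − (-1)(3) = 18
  (-1)(4) − (-3)(3) = 5
  (-3)(2) − (-4)(4) = 10
  (-4)(1) − (3)(2) = -10
Sum = 27, so (signed) Area = 27/2 = 27/2, |Area| = 27/2.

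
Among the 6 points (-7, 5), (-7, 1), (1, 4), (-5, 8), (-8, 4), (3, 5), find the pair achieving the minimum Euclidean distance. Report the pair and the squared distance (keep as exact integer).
Pair = ((-7, 5), (-8, 4)); squared distance = 2

Compute all C(6, 2) = 15 pairwise squared distances (x_i − x_j)² + (y_i − y_j)². The minimum is 2, attained by the pair ((-7, 5), (-8, 4)).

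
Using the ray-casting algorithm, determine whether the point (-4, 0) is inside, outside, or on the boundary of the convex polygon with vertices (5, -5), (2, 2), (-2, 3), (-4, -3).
The point (-4, 0) lies strictly outside the polygon

Cast a horizontal ray to the right from the query point and count how many polygon edges it crosses (each edge strictly once or zero times, handled with the usual half-open convention). 
Parity of crossings → even ⇒ outside.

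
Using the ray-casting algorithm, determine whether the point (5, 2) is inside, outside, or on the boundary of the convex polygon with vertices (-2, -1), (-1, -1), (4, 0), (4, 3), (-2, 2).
The point (5, 2) lies strictly outside the polygon

Cast a horizontal ray to the right from the query point and count how many polygon edges it crosses (each edge strictly once or zero times, handled with the usual half-open convention). 
Parity of crossings → even ⇒ outside.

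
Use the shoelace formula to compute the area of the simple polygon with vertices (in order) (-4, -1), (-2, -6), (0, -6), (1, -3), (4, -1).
Area = 43/2

Shoelace formula: Area = (1/2) |Σ_i (x_i · y_{i+1} − x_{i+1} · y_i)| (indices mod n). Compute each cross term:
  (-4)(-6) − (-2)(-1) = 22
  (-2)(-6) − (0)(-6) = 12
  (0)(-3) − (1)(-6) = 6
  (1)(-1) − (4)(-3) = 11
  (4)(-1) − (-4)(-1) = -8
Sum = 43, so (signed) Area = 43/2 = 43/2, |Area| = 43/2.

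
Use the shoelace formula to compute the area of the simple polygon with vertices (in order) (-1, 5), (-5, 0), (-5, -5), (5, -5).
Area = 60

Shoelace formula: Area = (1/2) |Σ_i (x_i · y_{i+1} − x_{i+1} · y_i)| (indices mod n). Compute each cross term:
  (-1)(0) − (-5)(5) = 25
  (-5)(-5) − (-5)(0) = 25
  (-5)(-5) − (5)(-5) = 50
  (5)(5) − (-1)(-5) = 20
Sum = 120, so (signed) Area = 120/2 = 60, |Area| = 60.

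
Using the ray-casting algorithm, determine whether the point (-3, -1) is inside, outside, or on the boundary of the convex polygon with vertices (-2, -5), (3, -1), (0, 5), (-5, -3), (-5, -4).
The point (-3, -1) lies strictly inside the polygon

Cast a horizontal ray to the right from the query point and count how many polygon edges it crosses (each edge strictly once or zero times, handled with the usual half-open convention). 
Parity of crossings → odd ⇒ inside.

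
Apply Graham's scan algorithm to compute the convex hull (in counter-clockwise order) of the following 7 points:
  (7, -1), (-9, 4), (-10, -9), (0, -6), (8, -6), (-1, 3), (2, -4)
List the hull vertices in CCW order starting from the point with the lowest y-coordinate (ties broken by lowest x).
Hull (CCW) = [(-10, -9), (8, -6), (7, -1), (-1, 3), (-9, 4)]

Graham scan procedure:
  1. Find the pivot p₀ = point with lowest y (tie → lowest x): (-10, -9).
  2. Sort the remaining points by polar angle around p₀.
  3. Walk through sorted points, maintaining a stack; pop the top while the last three entries make a non-left turn (cross product ≤ 0).
  4. Final stack is the convex hull in CCW order: (-10, -9), (8, -6), (7, -1), (-1, 3), (-9, 4).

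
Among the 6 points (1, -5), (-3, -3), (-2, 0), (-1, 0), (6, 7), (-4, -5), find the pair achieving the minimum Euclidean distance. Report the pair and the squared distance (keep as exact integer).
Pair = ((-2, 0), (-1, 0)); squared distance = 1

Compute all C(6, 2) = 15 pairwise squared distances (x_i − x_j)² + (y_i − y_j)². The minimum is 1, attained by the pair ((-2, 0), (-1, 0)).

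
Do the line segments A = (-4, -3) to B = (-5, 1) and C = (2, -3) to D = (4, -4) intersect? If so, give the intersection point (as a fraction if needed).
No (intersection of containing lines falls outside at least one segment)

Parametrize and solve: t = 6/7, s = -24/7. At least one of these is outside [0, 1], so the segments do not intersect.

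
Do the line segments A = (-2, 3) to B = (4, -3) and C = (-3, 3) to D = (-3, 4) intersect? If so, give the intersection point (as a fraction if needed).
No (intersection of containing lines falls outside at least one segment)

Parametrize and solve: t = -1/6, s = 1. At least one of these is outside [0, 1], so the segments do not intersect.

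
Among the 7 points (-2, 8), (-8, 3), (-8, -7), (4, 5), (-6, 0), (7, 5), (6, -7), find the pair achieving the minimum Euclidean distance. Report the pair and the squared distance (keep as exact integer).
Pair = ((4, 5), (7, 5)); squared distance = 9

Compute all C(7, 2) = 21 pairwise squared distances (x_i − x_j)² + (y_i − y_j)². The minimum is 9, attained by the pair ((4, 5), (7, 5)).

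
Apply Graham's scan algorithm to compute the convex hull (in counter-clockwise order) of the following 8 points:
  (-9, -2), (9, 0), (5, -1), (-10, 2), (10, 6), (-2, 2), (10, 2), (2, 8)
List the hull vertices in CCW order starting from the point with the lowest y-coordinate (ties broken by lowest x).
Hull (CCW) = [(-9, -2), (5, -1), (9, 0), (10, 2), (10, 6), (2, 8), (-10, 2)]

Graham scan procedure:
  1. Find the pivot p₀ = point with lowest y (tie → lowest x): (-9, -2).
  2. Sort the remaining points by polar angle around p₀.
  3. Walk through sorted points, maintaining a stack; pop the top while the last three entries make a non-left turn (cross product ≤ 0).
  4. Final stack is the convex hull in CCW order: (-9, -2), (5, -1), (9, 0), (10, 2), (10, 6), (2, 8), (-10, 2).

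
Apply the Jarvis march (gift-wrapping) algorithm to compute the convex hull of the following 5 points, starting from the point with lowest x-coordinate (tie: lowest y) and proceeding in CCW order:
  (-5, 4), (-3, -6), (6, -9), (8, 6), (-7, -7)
Hull (CCW) = [(-7, -7), (6, -9), (8, 6), (-5, 4)]

Jarvis march: at each step, from the current hull vertex p, select the next vertex q as the point such that every other point lies strictly to the left of (or on) the directed line p → q. (Equivalently: for every other point r, the cross product (q − p) × (r − p) ≥ 0.)
Starting point (lowest x, tie lowest y): (-7, -7). Wrap until returning to start. Resulting hull: (-7, -7), (6, -9), (8, 6), (-5, 4).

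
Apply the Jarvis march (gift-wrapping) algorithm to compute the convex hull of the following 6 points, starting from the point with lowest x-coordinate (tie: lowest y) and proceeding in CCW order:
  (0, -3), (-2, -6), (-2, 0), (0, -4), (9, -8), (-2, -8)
Hull (CCW) = [(-2, -8), (9, -8), (-2, 0)]

Jarvis march: at each step, from the current hull vertex p, select the next vertex q as the point such that every other point lies strictly to the left of (or on) the directed line p → q. (Equivalently: for every other point r, the cross product (q − p) × (r − p) ≥ 0.)
Starting point (lowest x, tie lowest y): (-2, -8). Wrap until returning to start. Resulting hull: (-2, -8), (9, -8), (-2, 0).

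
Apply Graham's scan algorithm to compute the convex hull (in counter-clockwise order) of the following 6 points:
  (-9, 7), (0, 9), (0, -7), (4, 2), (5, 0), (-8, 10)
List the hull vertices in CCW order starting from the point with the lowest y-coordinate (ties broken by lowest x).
Hull (CCW) = [(0, -7), (5, 0), (4, 2), (0, 9), (-8, 10), (-9, 7)]

Graham scan procedure:
  1. Find the pivot p₀ = point with lowest y (tie → lowest x): (0, -7).
  2. Sort the remaining points by polar angle around p₀.
  3. Walk through sorted points, maintaining a stack; pop the top while the last three entries make a non-left turn (cross product ≤ 0).
  4. Final stack is the convex hull in CCW order: (0, -7), (5, 0), (4, 2), (0, 9), (-8, 10), (-9, 7).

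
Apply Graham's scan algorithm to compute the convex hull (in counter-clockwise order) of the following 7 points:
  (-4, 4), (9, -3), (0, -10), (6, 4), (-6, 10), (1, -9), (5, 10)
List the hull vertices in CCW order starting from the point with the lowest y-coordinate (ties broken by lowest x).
Hull (CCW) = [(0, -10), (9, -3), (5, 10), (-6, 10)]

Graham scan procedure:
  1. Find the pivot p₀ = point with lowest y (tie → lowest x): (0, -10).
  2. Sort the remaining points by polar angle around p₀.
  3. Walk through sorted points, maintaining a stack; pop the top while the last three entries make a non-left turn (cross product ≤ 0).
  4. Final stack is the convex hull in CCW order: (0, -10), (9, -3), (5, 10), (-6, 10).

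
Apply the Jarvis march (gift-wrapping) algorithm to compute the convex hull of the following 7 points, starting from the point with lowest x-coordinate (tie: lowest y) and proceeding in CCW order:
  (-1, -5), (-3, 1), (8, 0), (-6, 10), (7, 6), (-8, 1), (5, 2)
Hull (CCW) = [(-8, 1), (-1, -5), (8, 0), (7, 6), (-6, 10)]

Jarvis march: at each step, from the current hull vertex p, select the next vertex q as the point such that every other point lies strictly to the left of (or on) the directed line p → q. (Equivalently: for every other point r, the cross product (q − p) × (r − p) ≥ 0.)
Starting point (lowest x, tie lowest y): (-8, 1). Wrap until returning to start. Resulting hull: (-8, 1), (-1, -5), (8, 0), (7, 6), (-6, 10).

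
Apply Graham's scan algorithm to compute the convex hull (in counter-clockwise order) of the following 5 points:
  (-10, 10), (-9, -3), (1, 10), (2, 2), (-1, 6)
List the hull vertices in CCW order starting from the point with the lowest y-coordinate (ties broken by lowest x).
Hull (CCW) = [(-9, -3), (2, 2), (1, 10), (-10, 10)]

Graham scan procedure:
  1. Find the pivot p₀ = point with lowest y (tie → lowest x): (-9, -3).
  2. Sort the remaining points by polar angle around p₀.
  3. Walk through sorted points, maintaining a stack; pop the top while the last three entries make a non-left turn (cross product ≤ 0).
  4. Final stack is the convex hull in CCW order: (-9, -3), (2, 2), (1, 10), (-10, 10).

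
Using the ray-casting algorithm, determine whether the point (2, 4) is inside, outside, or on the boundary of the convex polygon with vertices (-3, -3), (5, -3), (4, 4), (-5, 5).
The point (2, 4) lies strictly inside the polygon

Cast a horizontal ray to the right from the query point and count how many polygon edges it crosses (each edge strictly once or zero times, handled with the usual half-open convention). 
Parity of crossings → odd ⇒ inside.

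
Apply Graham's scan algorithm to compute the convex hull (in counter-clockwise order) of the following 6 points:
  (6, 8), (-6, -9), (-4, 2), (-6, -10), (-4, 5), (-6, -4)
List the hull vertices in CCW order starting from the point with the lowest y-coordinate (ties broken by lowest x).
Hull (CCW) = [(-6, -10), (6, 8), (-4, 5), (-6, -4)]

Graham scan procedure:
  1. Find the pivot p₀ = point with lowest y (tie → lowest x): (-6, -10).
  2. Sort the remaining points by polar angle around p₀.
  3. Walk through sorted points, maintaining a stack; pop the top while the last three entries make a non-left turn (cross product ≤ 0).
  4. Final stack is the convex hull in CCW order: (-6, -10), (6, 8), (-4, 5), (-6, -4).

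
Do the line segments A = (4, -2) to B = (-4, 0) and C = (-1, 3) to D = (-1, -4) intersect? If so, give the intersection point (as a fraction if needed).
Yes; intersection at (-1, -3/4) (t = 5/8 on AB, s = 15/28 on CD)

Parametrize AB as A + t(B − A) = (4 + -8 t, -2 + 2 t) and CD as C + s(D − C) = (-1 + 0 s, 3 + -7 s). Solve the linear system for (t, s). Determinant = -56 ≠ 0, so a unique intersection of the containing lines exists. Solution: t = 5/8, s = 15/28 — both in [0, 1], so the segments cross. Intersection point: (-1, -3/4).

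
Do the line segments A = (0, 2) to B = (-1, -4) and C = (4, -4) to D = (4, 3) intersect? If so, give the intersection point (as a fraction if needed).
No (intersection of containing lines falls outside at least one segment)

Parametrize and solve: t = -4, s = 30/7. At least one of these is outside [0, 1], so the segments do not intersect.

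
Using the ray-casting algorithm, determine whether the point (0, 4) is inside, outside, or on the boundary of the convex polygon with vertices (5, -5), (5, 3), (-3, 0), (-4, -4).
The point (0, 4) lies strictly outside the polygon

Cast a horizontal ray to the right from the query point and count how many polygon edges it crosses (each edge strictly once or zero times, handled with the usual half-open convention). 
Parity of crossings → even ⇒ outside.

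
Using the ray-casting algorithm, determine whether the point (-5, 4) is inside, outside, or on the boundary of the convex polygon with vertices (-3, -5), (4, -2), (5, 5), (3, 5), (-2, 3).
The point (-5, 4) lies strictly outside the polygon

Cast a horizontal ray to the right from the query point and count how many polygon edges it crosses (each edge strictly once or zero times, handled with the usual half-open convention). 
Parity of crossings → even ⇒ outside.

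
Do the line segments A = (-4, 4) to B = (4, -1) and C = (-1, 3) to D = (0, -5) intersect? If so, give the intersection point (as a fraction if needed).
Yes; intersection at (-52/59, 121/59) (t = 23/59 on AB, s = 7/59 on CD)

Parametrize AB as A + t(B − A) = (-4 + 8 t, 4 + -5 t) and CD as C + s(D − C) = (-1 + 1 s, 3 + -8 s). Solve the linear system for (t, s). Determinant = 59 ≠ 0, so a unique intersection of the containing lines exists. Solution: t = 23/59, s = 7/59 — both in [0, 1], so the segments cross. Intersection point: (-52/59, 121/59).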